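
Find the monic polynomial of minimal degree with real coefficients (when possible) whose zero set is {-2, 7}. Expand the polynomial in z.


The polynomial is p(z) = ∏_{α ∈ S} (z − α), where S = {-2, 7}.
Expanding the product yields: p(z) = z^2 -5·z -14.
The resulting polynomial has degree 2 and real coefficients as required.

p(z) = z^2 -5·z -14.


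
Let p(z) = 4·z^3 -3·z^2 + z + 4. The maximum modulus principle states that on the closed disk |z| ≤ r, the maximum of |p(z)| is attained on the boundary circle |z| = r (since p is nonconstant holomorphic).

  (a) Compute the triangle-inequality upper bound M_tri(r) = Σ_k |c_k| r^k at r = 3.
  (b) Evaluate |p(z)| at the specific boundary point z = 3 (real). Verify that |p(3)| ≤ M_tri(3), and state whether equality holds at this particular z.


Coefficients: c_0 = 4, c_1 = 1, c_2 = -3, c_3 = 4. Radius r = 3.
Part (a). Triangle bound: M_tri(r) = Σ_k |c_k| r^k
  = |4|·3^0 + |1|·3^1 + |-3|·3^2 + |4|·3^3
  = 4 + 3 + 27 + 108 = 142.
This bounds M(r) := max_{|z|=r} |p(z)| from above; equality holds iff all terms c_k z^k can be made to align in phase at a single z on |z|=r.
Part (b). At z = 3 (real, on the circle |z| = r):
  p(3) = (4)·3^0 + (1)·3^1 + (-3)·3^2 + (4)·3^3 = 88.
  |p(3)| = 88.
Check: |p(3)| = 88 ≤ 142 = M_tri(3). ✓ Equality does not hold at z = 3 (the coefficients have mixed signs, so the terms do not all align in phase there).

M_tri(3) = 142; |p(3)| = 88; equality at z=3: no.


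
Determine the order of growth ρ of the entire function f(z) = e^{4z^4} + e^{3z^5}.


Each summand is entire of order 4 and 5 respectively (as in the single-exponential case). The order of a sum is at most the max of the orders, so ρ ≤ 5. For the lower bound: on |z|=r choose arg z so that 3z^5 is real positive; then |e^{3z^5}| = e^{3r^5} while |e^{4z^4}| ≤ e^{4r^4} = o(e^{3r^5}). So |f| ≥ e^{3r^5}(1 − o(1)) and ρ ≥ 5. Hence ρ = max(4, 5) = 5.
Therefore ρ = 5.

Order ρ = 5.


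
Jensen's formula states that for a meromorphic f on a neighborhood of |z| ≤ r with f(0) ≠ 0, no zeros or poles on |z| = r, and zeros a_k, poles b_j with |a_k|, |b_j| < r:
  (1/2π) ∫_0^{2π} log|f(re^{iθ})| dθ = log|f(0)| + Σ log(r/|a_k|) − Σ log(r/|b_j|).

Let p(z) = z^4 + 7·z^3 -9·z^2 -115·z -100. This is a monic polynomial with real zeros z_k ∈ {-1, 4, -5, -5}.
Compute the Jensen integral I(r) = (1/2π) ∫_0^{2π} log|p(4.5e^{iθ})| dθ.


Zeros: -5, -5, -1, 4; r = 4.5.
Inside |z| < r: -1, 4. Outside (|z| ≥ r): -5, -5.
p(0) = -100, so log|p(0)| = log(100) = 4.6052.
Apply Jensen: I(r) = log|p(0)| + Σ_k log(r/|z_k|), summed over zeros inside |z| < r.
  log(r/|z_k|) for z_k = -1: log(4.5/1) = 1.5041
  log(r/|z_k|) for z_k = 4: log(4.5/4) = 0.1178
  Outside zeros (-5, -5) contribute nothing to the Jensen sum.
Sum over inside zeros: 1.6219.
I(r) = log|p(0)| + (inside sum) = 4.6052 + 1.6219 = 6.2270.
Note: since some zeros are outside |z| ≤ r, the simplified n·log(r) form does NOT apply — only the inside zeros contribute.

I(r) ≈ 6.2270.


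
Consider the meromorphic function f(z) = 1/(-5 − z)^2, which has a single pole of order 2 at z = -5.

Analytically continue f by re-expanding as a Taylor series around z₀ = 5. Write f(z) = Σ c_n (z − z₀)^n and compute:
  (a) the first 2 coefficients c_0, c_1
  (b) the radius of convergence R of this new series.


Let w = z − z₀, so z = z₀ + w.
Then -5 − z = -5 − (z₀ + w) = (-5 − z₀) − w = -10 − w.
f(z) = 1/(-10 − w)^2 = (1/(-10)^2) · (1 − w/(-10))^{−2}.
By the binomial series (1−u)^{−2} = Σ_{n≥0} C(n+1, 1) u^n for |u|<1, with u = w/(-10):
  c_n = C(n+1, 1) / (-10)^(n+2).
  c_0 = 1/(-10)^2 = 1/100.
  c_1 = 2/(-10)^3 = -1/500.
The series is valid for |w/d| < 1, i.e. |z − z₀| < |d|.
Radius of convergence: R = |-5 − z₀| = |-10| = 10 (distance from z₀ to the singularity z = -5).

c_0 = 1/100, c_1 = -1/500; R = 10.


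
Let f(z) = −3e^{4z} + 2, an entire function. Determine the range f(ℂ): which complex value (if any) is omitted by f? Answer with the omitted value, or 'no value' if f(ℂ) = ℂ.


Little Picard bounds the complement of f(ℂ) to at most one point.
e^{4z} is never zero on ℂ, so -3·e^{4z} takes every value in ℂ ∖ {0}. Adding 2 shifts the range to ℂ ∖ {2}. Thus f omits exactly the value 2.

Omitted value: 2.


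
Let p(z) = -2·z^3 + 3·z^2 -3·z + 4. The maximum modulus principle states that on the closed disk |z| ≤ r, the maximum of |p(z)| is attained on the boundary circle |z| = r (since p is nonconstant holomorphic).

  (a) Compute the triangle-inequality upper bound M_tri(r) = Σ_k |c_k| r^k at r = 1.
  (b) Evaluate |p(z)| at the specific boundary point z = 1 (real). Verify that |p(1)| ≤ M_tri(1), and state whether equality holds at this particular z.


Coefficients: c_0 = 4, c_1 = -3, c_2 = 3, c_3 = -2. Radius r = 1.
Part (a). Triangle bound: M_tri(r) = Σ_k |c_k| r^k
  = |4|·1^0 + |-3|·1^1 + |3|·1^2 + |-2|·1^3
  = 4 + 3 + 3 + 2 = 12.
This bounds M(r) := max_{|z|=r} |p(z)| from above; equality holds iff all terms c_k z^k can be made to align in phase at a single z on |z|=r.
Part (b). At z = 1 (real, on the circle |z| = r):
  p(1) = (4)·1^0 + (-3)·1^1 + (3)·1^2 + (-2)·1^3 = 2.
  |p(1)| = 2.
Check: |p(1)| = 2 ≤ 12 = M_tri(1). ✓ Equality does not hold at z = 1 (the coefficients have mixed signs, so the terms do not all align in phase there).

M_tri(1) = 12; |p(1)| = 2; equality at z=1: no.


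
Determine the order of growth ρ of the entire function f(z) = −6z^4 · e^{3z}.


M(r) = max_{|z|=r} |-6|·|z|^4·|e^{3z}| = 6·r^4 · e^{3r^1} (the factors attain their maxima compatibly on |z|=r). Then log M(r) = log 6 + 4·log r + 3r^1, dominated by the last term, so log log M(r) ~ 1·log r. The polynomial factor -6z^4 contributes only a log r term and does not affect the order. ρ = 1.
Therefore ρ = 1.

Order ρ = 1.


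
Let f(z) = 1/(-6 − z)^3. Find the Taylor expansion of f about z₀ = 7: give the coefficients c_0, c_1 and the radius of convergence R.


Let w = z − z₀, so z = z₀ + w.
Then -6 − z = -6 − (z₀ + w) = (-6 − z₀) − w = -13 − w.
f(z) = 1/(-13 − w)^3 = (1/(-13)^3) · (1 − w/(-13))^{−3}.
By the binomial series (1−u)^{−3} = Σ_{n≥0} C(n+2, 2) u^n for |u|<1, with u = w/(-13):
  c_n = C(n+2, 2) / (-13)^(n+3).
  c_0 = 1/(-13)^3 = -1/2197.
  c_1 = 3/(-13)^4 = 3/28561.
The series is valid for |w/d| < 1, i.e. |z − z₀| < |d|.
Radius of convergence: R = |-6 − z₀| = |-13| = 13 (distance from z₀ to the singularity z = -6).

c_0 = -1/2197, c_1 = 3/28561; R = 13.


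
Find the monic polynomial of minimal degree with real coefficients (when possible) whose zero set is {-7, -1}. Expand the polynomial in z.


The polynomial is p(z) = ∏_{α ∈ S} (z − α), where S = {-7, -1}.
Expanding the product yields: p(z) = z^2 + 8·z + 7.
The resulting polynomial has degree 2 and real coefficients as required.

p(z) = z^2 + 8·z + 7.


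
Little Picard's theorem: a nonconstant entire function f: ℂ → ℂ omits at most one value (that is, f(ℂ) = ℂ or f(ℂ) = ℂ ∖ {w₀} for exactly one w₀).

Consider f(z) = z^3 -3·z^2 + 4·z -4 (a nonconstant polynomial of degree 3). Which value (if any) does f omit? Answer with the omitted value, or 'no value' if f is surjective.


Little Picard bounds the complement of f(ℂ) to at most one point.
For every w ∈ ℂ, the equation p(z) − w = 0 is a nonconstant polynomial in z and hence has at least one root by the fundamental theorem of algebra. So p is surjective onto ℂ, omitting no value.

Omitted value: no value.


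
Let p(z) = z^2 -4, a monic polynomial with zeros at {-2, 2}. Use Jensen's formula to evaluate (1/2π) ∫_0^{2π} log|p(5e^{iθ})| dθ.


Zeros: -2, 2; r = 5.
Inside |z| < r: -2, 2. Outside (|z| ≥ r): ∅.
p(0) = -4, so log|p(0)| = log(4) = 1.3863.
Apply Jensen: I(r) = log|p(0)| + Σ_k log(r/|z_k|), summed over zeros inside |z| < r.
  log(r/|z_k|) for z_k = -2: log(5/2) = 0.9163
  log(r/|z_k|) for z_k = 2: log(5/2) = 0.9163
Sum over inside zeros: 1.8326.
I(r) = log|p(0)| + (inside sum) = 1.3863 + 1.8326 = 3.2189.
Closed form (all zeros inside, monic): I(r) = n·log(r) = 2·log(5) = 3.2189. ✓

I(r) ≈ 3.2189.


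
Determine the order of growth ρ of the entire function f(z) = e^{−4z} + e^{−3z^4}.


Each summand is entire of order 1 and 4 respectively (as in the single-exponential case). The order of a sum is at most the max of the orders, so ρ ≤ 4. For the lower bound: on |z|=r choose arg z so that -3z^4 is real positive; then |e^{-3z^4}| = e^{3r^4} while |e^{-4z}| ≤ e^{4r^1} = o(e^{3r^4}). So |f| ≥ e^{3r^4}(1 − o(1)) and ρ ≥ 4. Hence ρ = max(1, 4) = 4.
Therefore ρ = 4.

Order ρ = 4.


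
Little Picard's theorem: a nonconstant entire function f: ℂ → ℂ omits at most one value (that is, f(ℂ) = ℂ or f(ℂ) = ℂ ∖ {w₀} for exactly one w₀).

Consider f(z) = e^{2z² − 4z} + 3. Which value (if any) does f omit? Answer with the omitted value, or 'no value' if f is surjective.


Little Picard bounds the complement of f(ℂ) to at most one point.
The exponent g(z) = 2z² − 4z is a nonconstant polynomial, hence surjective onto ℂ. So e^{g(z)} takes every value in {e^w : w ∈ ℂ} = ℂ ∖ {0}. Adding 3 shifts the range to ℂ ∖ {3}. f omits exactly 3.

Omitted value: 3.


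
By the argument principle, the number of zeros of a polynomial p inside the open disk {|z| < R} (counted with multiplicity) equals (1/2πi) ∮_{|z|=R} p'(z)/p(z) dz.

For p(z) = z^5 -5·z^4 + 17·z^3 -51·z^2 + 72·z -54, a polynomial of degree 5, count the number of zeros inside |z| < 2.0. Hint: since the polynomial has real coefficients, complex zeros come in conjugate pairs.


The zeros of p are: (0 + 3i), (0 - 3i), 3, (1 + 1i), (1 - 1i).
Their magnitudes are: 3, 3, 3, 1.414, 1.414.
Zeros with |z| < R = 2.0: (1 + 1i), (1 - 1i).
Count = 2.
By the argument principle, (1/2πi) ∮_{|z|=R} p'(z)/p(z) dz equals exactly this count.

Number of zeros inside |z| < 2.0: 2.


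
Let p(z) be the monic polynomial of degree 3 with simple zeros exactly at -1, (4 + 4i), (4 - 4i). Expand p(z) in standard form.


The polynomial is p(z) = ∏_{α ∈ S} (z − α), where S = {-1, (4 + 4i), (4 - 4i)}.
Expanding the product yields: p(z) = z^3 -7·z^2 + 24·z + 32.
Note conjugate pairs combine to real quadratics: (z − (4+4i))(z − (4−4i)) = z² − 8z + 32.
The resulting polynomial has degree 3 and real coefficients as required.

p(z) = z^3 -7·z^2 + 24·z + 32.


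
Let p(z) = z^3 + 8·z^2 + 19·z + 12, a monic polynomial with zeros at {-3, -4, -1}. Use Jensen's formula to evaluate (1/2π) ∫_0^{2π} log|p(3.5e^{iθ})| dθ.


Zeros: -4, -3, -1; r = 3.5.
Inside |z| < r: -3, -1. Outside (|z| ≥ r): -4.
p(0) = 12, so log|p(0)| = log(12) = 2.4849.
Apply Jensen: I(r) = log|p(0)| + Σ_k log(r/|z_k|), summed over zeros inside |z| < r.
  log(r/|z_k|) for z_k = -3: log(3.5/3) = 0.1542
  log(r/|z_k|) for z_k = -1: log(3.5/1) = 1.2528
  Outside zeros (-4) contribute nothing to the Jensen sum.
Sum over inside zeros: 1.4069.
I(r) = log|p(0)| + (inside sum) = 2.4849 + 1.4069 = 3.8918.
Note: since some zeros are outside |z| ≤ r, the simplified n·log(r) form does NOT apply — only the inside zeros contribute.

I(r) ≈ 3.8918.


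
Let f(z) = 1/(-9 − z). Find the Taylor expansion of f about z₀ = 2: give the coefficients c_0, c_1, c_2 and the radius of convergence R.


Let w = z − z₀, so z = z₀ + w.
Then -9 − z = -9 − (z₀ + w) = (-9 − z₀) − w = -11 − w.
f(z) = 1/(-11 − w) = (1/(-11)) · 1/(1 − w/(-11)) = Σ_{n≥0} w^n / (-11)^(n+1).
So c_n = 1/(-11)^(n+1):
  c_0 = 1/(-11)^1 = -1/11.
  c_1 = 1/(-11)^2 = 1/121.
  c_2 = 1/(-11)^3 = -1/1331.
The series is valid for |w/d| < 1, i.e. |z − z₀| < |d|.
Radius of convergence: R = |-9 − z₀| = |-11| = 11 (distance from z₀ to the singularity z = -9).

c_0 = -1/11, c_1 = 1/121, c_2 = -1/1331; R = 11.


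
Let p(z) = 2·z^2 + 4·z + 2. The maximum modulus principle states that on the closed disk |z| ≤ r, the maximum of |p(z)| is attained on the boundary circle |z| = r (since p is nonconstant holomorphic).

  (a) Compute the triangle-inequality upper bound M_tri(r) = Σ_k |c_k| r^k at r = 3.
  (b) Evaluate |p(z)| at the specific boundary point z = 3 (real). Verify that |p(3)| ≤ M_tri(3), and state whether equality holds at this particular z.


Coefficients: c_0 = 2, c_1 = 4, c_2 = 2. Radius r = 3.
Part (a). Triangle bound: M_tri(r) = Σ_k |c_k| r^k
  = |2|·3^0 + |4|·3^1 + |2|·3^2
  = 2 + 12 + 18 = 32.
This bounds M(r) := max_{|z|=r} |p(z)| from above; equality holds iff all terms c_k z^k can be made to align in phase at a single z on |z|=r.
Part (b). At z = 3 (real, on the circle |z| = r):
  p(3) = (2)·3^0 + (4)·3^1 + (2)·3^2 = 32.
  |p(3)| = 32.
Since all nonzero coefficients share the same sign, |p(3)| = 32 = M_tri(3); the triangle bound is attained at z = 3, so in fact M(r) = 32.

M_tri(3) = 32; |p(3)| = 32; equality at z=3: yes.


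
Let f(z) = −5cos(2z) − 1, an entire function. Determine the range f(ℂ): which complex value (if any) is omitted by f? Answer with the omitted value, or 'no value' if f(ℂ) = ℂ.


Little Picard bounds the complement of f(ℂ) to at most one point.
cos is entire and surjective onto ℂ: for every w ∈ ℂ, cos(ζ) = w has a solution ζ ∈ ℂ (e.g., via the complex inverse arccos). With ζ = 2z this gives z = ζ/(2). Then -5·cos(2z) takes every value in -5·ℂ = ℂ, and adding -1 is a bijection of ℂ. So f is surjective and omits no value. (Note: only on the real line is cos bounded by [−1, 1].)

Omitted value: no value.


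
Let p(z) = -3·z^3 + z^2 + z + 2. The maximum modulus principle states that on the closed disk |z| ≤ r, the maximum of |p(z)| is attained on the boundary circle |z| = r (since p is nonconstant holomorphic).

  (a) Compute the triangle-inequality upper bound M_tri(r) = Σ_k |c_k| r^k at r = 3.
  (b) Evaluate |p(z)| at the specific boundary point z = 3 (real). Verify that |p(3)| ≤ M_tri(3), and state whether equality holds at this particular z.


Coefficients: c_0 = 2, c_1 = 1, c_2 = 1, c_3 = -3. Radius r = 3.
Part (a). Triangle bound: M_tri(r) = Σ_k |c_k| r^k
  = |2|·3^0 + |1|·3^1 + |1|·3^2 + |-3|·3^3
  = 2 + 3 + 9 + 81 = 95.
This bounds M(r) := max_{|z|=r} |p(z)| from above; equality holds iff all terms c_k z^k can be made to align in phase at a single z on |z|=r.
Part (b). At z = 3 (real, on the circle |z| = r):
  p(3) = (2)·3^0 + (1)·3^1 + (1)·3^2 + (-3)·3^3 = -67.
  |p(3)| = 67.
Check: |p(3)| = 67 ≤ 95 = M_tri(3). ✓ Equality does not hold at z = 3 (the coefficients have mixed signs, so the terms do not all align in phase there).

M_tri(3) = 95; |p(3)| = 67; equality at z=3: no.


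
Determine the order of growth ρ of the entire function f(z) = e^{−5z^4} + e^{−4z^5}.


Each summand is entire of order 4 and 5 respectively (as in the single-exponential case). The order of a sum is at most the max of the orders, so ρ ≤ 5. For the lower bound: on |z|=r choose arg z so that -4z^5 is real positive; then |e^{-4z^5}| = e^{4r^5} while |e^{-5z^4}| ≤ e^{5r^4} = o(e^{4r^5}). So |f| ≥ e^{4r^5}(1 − o(1)) and ρ ≥ 5. Hence ρ = max(4, 5) = 5.
Therefore ρ = 5.

Order ρ = 5.


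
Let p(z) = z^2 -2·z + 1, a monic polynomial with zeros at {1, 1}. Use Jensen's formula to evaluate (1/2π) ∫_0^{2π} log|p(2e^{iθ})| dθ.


Zeros: 1, 1; r = 2.
Inside |z| < r: 1, 1. Outside (|z| ≥ r): ∅.
p(0) = 1, so log|p(0)| = log(1) = 0.0000.
Apply Jensen: I(r) = log|p(0)| + Σ_k log(r/|z_k|), summed over zeros inside |z| < r.
  log(r/|z_k|) for z_k = 1: log(2/1) = 0.6931
  log(r/|z_k|) for z_k = 1: log(2/1) = 0.6931
Sum over inside zeros: 1.3863.
I(r) = log|p(0)| + (inside sum) = 0.0000 + 1.3863 = 1.3863.
Closed form (all zeros inside, monic): I(r) = n·log(r) = 2·log(2) = 1.3863. ✓

I(r) ≈ 1.3863.


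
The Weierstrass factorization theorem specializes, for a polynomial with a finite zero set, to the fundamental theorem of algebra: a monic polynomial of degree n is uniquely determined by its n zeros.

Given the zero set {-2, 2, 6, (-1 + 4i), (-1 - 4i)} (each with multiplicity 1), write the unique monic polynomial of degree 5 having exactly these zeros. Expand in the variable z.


The polynomial is p(z) = ∏_{α ∈ S} (z − α), where S = {-2, 2, 6, (-1 + 4i), (-1 - 4i)}.
Expanding the product yields: p(z) = z^5 -4·z^4 + z^3 -86·z^2 -20·z + 408.
Note conjugate pairs combine to real quadratics: (z − (-1+4i))(z − (-1−4i)) = z² + 2z + 17.
The resulting polynomial has degree 5 and real coefficients as required.

p(z) = z^5 -4·z^4 + z^3 -86·z^2 -20·z + 408.


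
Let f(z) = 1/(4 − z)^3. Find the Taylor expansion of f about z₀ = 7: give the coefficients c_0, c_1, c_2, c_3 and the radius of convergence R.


Let w = z − z₀, so z = z₀ + w.
Then 4 − z = 4 − (z₀ + w) = (4 − z₀) − w = -3 − w.
f(z) = 1/(-3 − w)^3 = (1/(-3)^3) · (1 − w/(-3))^{−3}.
By the binomial series (1−u)^{−3} = Σ_{n≥0} C(n+2, 2) u^n for |u|<1, with u = w/(-3):
  c_n = C(n+2, 2) / (-3)^(n+3).
  c_0 = 1/(-3)^3 = -1/27.
  c_1 = 3/(-3)^4 = 1/27.
  c_2 = 6/(-3)^5 = -2/81.
  c_3 = 10/(-3)^6 = 10/729.
The series is valid for |w/d| < 1, i.e. |z − z₀| < |d|.
Radius of convergence: R = |4 − z₀| = |-3| = 3 (distance from z₀ to the singularity z = 4).

c_0 = -1/27, c_1 = 1/27, c_2 = -2/81, c_3 = 10/729; R = 3.


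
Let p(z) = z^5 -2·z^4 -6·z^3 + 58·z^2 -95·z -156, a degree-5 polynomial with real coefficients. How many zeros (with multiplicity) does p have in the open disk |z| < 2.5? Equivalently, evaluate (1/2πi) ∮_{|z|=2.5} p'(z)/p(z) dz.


The zeros of p are: -4, (2 + 3i), (2 - 3i), 3, -1.
Their magnitudes are: 4, 3.606, 3.606, 3, 1.
Zeros with |z| < R = 2.5: -1.
Count = 1.
By the argument principle, (1/2πi) ∮_{|z|=R} p'(z)/p(z) dz equals exactly this count.

Number of zeros inside |z| < 2.5: 1.


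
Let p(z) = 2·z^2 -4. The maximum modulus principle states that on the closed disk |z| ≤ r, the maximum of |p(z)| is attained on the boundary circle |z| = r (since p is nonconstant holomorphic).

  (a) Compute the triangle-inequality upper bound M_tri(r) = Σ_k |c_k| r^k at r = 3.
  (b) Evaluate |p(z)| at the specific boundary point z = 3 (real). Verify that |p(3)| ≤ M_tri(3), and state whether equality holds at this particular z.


Coefficients: c_0 = -4, c_1 = 0, c_2 = 2. Radius r = 3.
Part (a). Triangle bound: M_tri(r) = Σ_k |c_k| r^k
  = |-4|·3^0 + |0|·3^1 + |2|·3^2
  = 4 + 0 + 18 = 22.
This bounds M(r) := max_{|z|=r} |p(z)| from above; equality holds iff all terms c_k z^k can be made to align in phase at a single z on |z|=r.
Part (b). At z = 3 (real, on the circle |z| = r):
  p(3) = (-4)·3^0 + (0)·3^1 + (2)·3^2 = 14.
  |p(3)| = 14.
Check: |p(3)| = 14 ≤ 22 = M_tri(3). ✓ Equality does not hold at z = 3 (the coefficients have mixed signs, so the terms do not all align in phase there).

M_tri(3) = 22; |p(3)| = 14; equality at z=3: no.


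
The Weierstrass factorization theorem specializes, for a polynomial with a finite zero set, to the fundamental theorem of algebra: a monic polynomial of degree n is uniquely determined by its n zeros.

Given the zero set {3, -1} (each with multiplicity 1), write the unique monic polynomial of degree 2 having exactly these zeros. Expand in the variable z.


The polynomial is p(z) = ∏_{α ∈ S} (z − α), where S = {3, -1}.
Expanding the product yields: p(z) = z^2 -2·z -3.
The resulting polynomial has degree 2 and real coefficients as required.

p(z) = z^2 -2·z -3.


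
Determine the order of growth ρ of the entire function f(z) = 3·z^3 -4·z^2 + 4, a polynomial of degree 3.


|f(z)| ≤ Σ|c_k|·r^k = O(r^3) as r → ∞. Polynomial growth is O(e^{r^ε}) for every ε > 0 (since r^3/e^{r^ε} → 0), so ρ ≤ ε for all ε > 0, i.e. ρ = 0. Every nonconstant polynomial has order 0.
Therefore ρ = 0.

Order ρ = 0.


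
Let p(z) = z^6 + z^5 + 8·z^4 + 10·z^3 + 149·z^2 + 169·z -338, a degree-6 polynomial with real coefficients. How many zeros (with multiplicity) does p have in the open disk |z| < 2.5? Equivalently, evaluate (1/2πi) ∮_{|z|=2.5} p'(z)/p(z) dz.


The zeros of p are: (-2 + 3i), (-2 - 3i), -2, (2 + 3i), (2 - 3i), 1.
Their magnitudes are: 3.606, 3.606, 2, 3.606, 3.606, 1.
Zeros with |z| < R = 2.5: -2, 1.
Count = 2.
By the argument principle, (1/2πi) ∮_{|z|=R} p'(z)/p(z) dz equals exactly this count.

Number of zeros inside |z| < 2.5: 2.


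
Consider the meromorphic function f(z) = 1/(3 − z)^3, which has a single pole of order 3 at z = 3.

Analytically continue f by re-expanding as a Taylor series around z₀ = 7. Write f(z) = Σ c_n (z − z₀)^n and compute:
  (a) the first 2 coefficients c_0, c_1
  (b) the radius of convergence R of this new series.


Let w = z − z₀, so z = z₀ + w.
Then 3 − z = 3 − (z₀ + w) = (3 − z₀) − w = -4 − w.
f(z) = 1/(-4 − w)^3 = (1/(-4)^3) · (1 − w/(-4))^{−3}.
By the binomial series (1−u)^{−3} = Σ_{n≥0} C(n+2, 2) u^n for |u|<1, with u = w/(-4):
  c_n = C(n+2, 2) / (-4)^(n+3).
  c_0 = 1/(-4)^3 = -1/64.
  c_1 = 3/(-4)^4 = 3/256.
The series is valid for |w/d| < 1, i.e. |z − z₀| < |d|.
Radius of convergence: R = |3 − z₀| = |-4| = 4 (distance from z₀ to the singularity z = 3).

c_0 = -1/64, c_1 = 3/256; R = 4.


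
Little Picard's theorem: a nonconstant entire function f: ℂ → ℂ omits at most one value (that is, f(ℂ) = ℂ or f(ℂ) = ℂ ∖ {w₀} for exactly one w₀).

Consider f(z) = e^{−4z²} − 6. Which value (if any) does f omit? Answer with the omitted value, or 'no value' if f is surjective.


Little Picard bounds the complement of f(ℂ) to at most one point.
The exponent g(z) = −4z² is a nonconstant polynomial, hence surjective onto ℂ. So e^{g(z)} takes every value in {e^w : w ∈ ℂ} = ℂ ∖ {0}. Adding -6 shifts the range to ℂ ∖ {-6}. f omits exactly -6.

Omitted value: -6.


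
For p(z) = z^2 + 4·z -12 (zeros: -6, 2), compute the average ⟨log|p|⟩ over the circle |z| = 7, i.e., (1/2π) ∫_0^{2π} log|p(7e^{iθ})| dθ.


Zeros: -6, 2; r = 7.
Inside |z| < r: -6, 2. Outside (|z| ≥ r): ∅.
p(0) = -12, so log|p(0)| = log(12) = 2.4849.
Apply Jensen: I(r) = log|p(0)| + Σ_k log(r/|z_k|), summed over zeros inside |z| < r.
  log(r/|z_k|) for z_k = -6: log(7/6) = 0.1542
  log(r/|z_k|) for z_k = 2: log(7/2) = 1.2528
Sum over inside zeros: 1.4069.
I(r) = log|p(0)| + (inside sum) = 2.4849 + 1.4069 = 3.8918.
Closed form (all zeros inside, monic): I(r) = n·log(r) = 2·log(7) = 3.8918. ✓

I(r) ≈ 3.8918.


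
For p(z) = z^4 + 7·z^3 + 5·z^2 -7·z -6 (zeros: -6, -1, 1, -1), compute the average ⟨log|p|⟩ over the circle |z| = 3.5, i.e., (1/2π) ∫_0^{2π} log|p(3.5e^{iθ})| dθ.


Zeros: -6, -1, -1, 1; r = 3.5.
Inside |z| < r: -1, -1, 1. Outside (|z| ≥ r): -6.
p(0) = -6, so log|p(0)| = log(6) = 1.7918.
Apply Jensen: I(r) = log|p(0)| + Σ_k log(r/|z_k|), summed over zeros inside |z| < r.
  log(r/|z_k|) for z_k = -1: log(3.5/1) = 1.2528
  log(r/|z_k|) for z_k = 1: log(3.5/1) = 1.2528
  log(r/|z_k|) for z_k = -1: log(3.5/1) = 1.2528
  Outside zeros (-6) contribute nothing to the Jensen sum.
Sum over inside zeros: 3.7583.
I(r) = log|p(0)| + (inside sum) = 1.7918 + 3.7583 = 5.5500.
Note: since some zeros are outside |z| ≤ r, the simplified n·log(r) form does NOT apply — only the inside zeros contribute.

I(r) ≈ 5.5500.


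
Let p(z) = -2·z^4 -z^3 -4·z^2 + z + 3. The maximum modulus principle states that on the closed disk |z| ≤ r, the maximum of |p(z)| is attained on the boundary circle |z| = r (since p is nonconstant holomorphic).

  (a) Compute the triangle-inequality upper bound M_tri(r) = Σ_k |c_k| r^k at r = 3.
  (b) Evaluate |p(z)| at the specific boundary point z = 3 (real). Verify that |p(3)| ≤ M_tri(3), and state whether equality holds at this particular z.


Coefficients: c_0 = 3, c_1 = 1, c_2 = -4, c_3 = -1, c_4 = -2. Radius r = 3.
Part (a). Triangle bound: M_tri(r) = Σ_k |c_k| r^k
  = |3|·3^0 + |1|·3^1 + |-4|·3^2 + |-1|·3^3 + |-2|·3^4
  = 3 + 3 + 36 + 27 + 162 = 231.
This bounds M(r) := max_{|z|=r} |p(z)| from above; equality holds iff all terms c_k z^k can be made to align in phase at a single z on |z|=r.
Part (b). At z = 3 (real, on the circle |z| = r):
  p(3) = (3)·3^0 + (1)·3^1 + (-4)·3^2 + (-1)·3^3 + (-2)·3^4 = -219.
  |p(3)| = 219.
Check: |p(3)| = 219 ≤ 231 = M_tri(3). ✓ Equality does not hold at z = 3 (the coefficients have mixed signs, so the terms do not all align in phase there).

M_tri(3) = 231; |p(3)| = 219; equality at z=3: no.


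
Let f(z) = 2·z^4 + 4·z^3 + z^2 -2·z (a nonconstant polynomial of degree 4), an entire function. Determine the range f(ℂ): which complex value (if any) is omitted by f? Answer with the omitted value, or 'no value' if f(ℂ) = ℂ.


Little Picard bounds the complement of f(ℂ) to at most one point.
For every w ∈ ℂ, the equation p(z) − w = 0 is a nonconstant polynomial in z and hence has at least one root by the fundamental theorem of algebra. So p is surjective onto ℂ, omitting no value.

Omitted value: no value.


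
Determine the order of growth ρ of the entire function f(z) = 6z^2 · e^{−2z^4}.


M(r) = max_{|z|=r} |6|·|z|^2·|e^{−2z^4}| = 6·r^2 · e^{2r^4} (the factors attain their maxima compatibly on |z|=r). Then log M(r) = log 6 + 2·log r + 2r^4, dominated by the last term, so log log M(r) ~ 4·log r. The polynomial factor 6z^2 contributes only a log r term and does not affect the order. ρ = 4.
Therefore ρ = 4.

Order ρ = 4.


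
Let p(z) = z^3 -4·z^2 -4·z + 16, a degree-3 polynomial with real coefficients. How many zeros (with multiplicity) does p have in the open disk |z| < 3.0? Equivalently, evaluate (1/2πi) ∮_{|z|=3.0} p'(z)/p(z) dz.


The zeros of p are: -2, 2, 4.
Their magnitudes are: 2, 2, 4.
Zeros with |z| < R = 3.0: -2, 2.
Count = 2.
By the argument principle, (1/2πi) ∮_{|z|=R} p'(z)/p(z) dz equals exactly this count.

Number of zeros inside |z| < 3.0: 2.


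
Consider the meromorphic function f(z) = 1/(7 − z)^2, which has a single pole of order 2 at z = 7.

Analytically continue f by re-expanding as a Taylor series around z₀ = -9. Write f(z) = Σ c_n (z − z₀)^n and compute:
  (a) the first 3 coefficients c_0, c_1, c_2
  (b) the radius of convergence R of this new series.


Let w = z − z₀, so z = z₀ + w.
Then 7 − z = 7 − (z₀ + w) = (7 − z₀) − w = 16 − w.
f(z) = 1/(16 − w)^2 = (1/(16)^2) · (1 − w/(16))^{−2}.
By the binomial series (1−u)^{−2} = Σ_{n≥0} C(n+1, 1) u^n for |u|<1, with u = w/(16):
  c_n = C(n+1, 1) / (16)^(n+2).
  c_0 = 1/(16)^2 = 1/256.
  c_1 = 2/(16)^3 = 1/2048.
  c_2 = 3/(16)^4 = 3/65536.
The series is valid for |w/d| < 1, i.e. |z − z₀| < |d|.
Radius of convergence: R = |7 − z₀| = |16| = 16 (distance from z₀ to the singularity z = 7).

c_0 = 1/256, c_1 = 1/2048, c_2 = 3/65536; R = 16.


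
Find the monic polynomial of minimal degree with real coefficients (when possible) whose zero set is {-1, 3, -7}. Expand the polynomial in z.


The polynomial is p(z) = ∏_{α ∈ S} (z − α), where S = {-1, 3, -7}.
Expanding the product yields: p(z) = z^3 + 5·z^2 -17·z -21.
The resulting polynomial has degree 3 and real coefficients as required.

p(z) = z^3 + 5·z^2 -17·z -21.


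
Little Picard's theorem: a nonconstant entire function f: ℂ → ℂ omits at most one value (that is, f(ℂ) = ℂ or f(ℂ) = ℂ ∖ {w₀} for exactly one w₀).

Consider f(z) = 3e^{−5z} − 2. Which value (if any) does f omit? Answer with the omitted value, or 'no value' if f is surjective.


Little Picard bounds the complement of f(ℂ) to at most one point.
e^{−5z} is never zero on ℂ, so 3·e^{−5z} takes every value in ℂ ∖ {0}. Adding -2 shifts the range to ℂ ∖ {-2}. Thus f omits exactly the value -2.

Omitted value: -2.


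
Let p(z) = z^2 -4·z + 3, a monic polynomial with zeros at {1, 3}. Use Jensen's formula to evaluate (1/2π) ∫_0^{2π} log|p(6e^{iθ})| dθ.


Zeros: 1, 3; r = 6.
Inside |z| < r: 1, 3. Outside (|z| ≥ r): ∅.
p(0) = 3, so log|p(0)| = log(3) = 1.0986.
Apply Jensen: I(r) = log|p(0)| + Σ_k log(r/|z_k|), summed over zeros inside |z| < r.
  log(r/|z_k|) for z_k = 1: log(6/1) = 1.7918
  log(r/|z_k|) for z_k = 3: log(6/3) = 0.6931
Sum over inside zeros: 2.4849.
I(r) = log|p(0)| + (inside sum) = 1.0986 + 2.4849 = 3.5835.
Closed form (all zeros inside, monic): I(r) = n·log(r) = 2·log(6) = 3.5835. ✓

I(r) ≈ 3.5835.


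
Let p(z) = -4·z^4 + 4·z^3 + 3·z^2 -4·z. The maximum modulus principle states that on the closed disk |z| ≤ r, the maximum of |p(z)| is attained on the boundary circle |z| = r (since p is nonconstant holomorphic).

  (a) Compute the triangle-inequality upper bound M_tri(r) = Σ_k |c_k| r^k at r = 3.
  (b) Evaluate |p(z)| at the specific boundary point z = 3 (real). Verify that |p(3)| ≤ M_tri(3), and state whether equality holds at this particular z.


Coefficients: c_0 = 0, c_1 = -4, c_2 = 3, c_3 = 4, c_4 = -4. Radius r = 3.
Part (a). Triangle bound: M_tri(r) = Σ_k |c_k| r^k
  = |0|·3^0 + |-4|·3^1 + |3|·3^2 + |4|·3^3 + |-4|·3^4
  = 0 + 12 + 27 + 108 + 324 = 471.
This bounds M(r) := max_{|z|=r} |p(z)| from above; equality holds iff all terms c_k z^k can be made to align in phase at a single z on |z|=r.
Part (b). At z = 3 (real, on the circle |z| = r):
  p(3) = (0)·3^0 + (-4)·3^1 + (3)·3^2 + (4)·3^3 + (-4)·3^4 = -201.
  |p(3)| = 201.
Check: |p(3)| = 201 ≤ 471 = M_tri(3). ✓ Equality does not hold at z = 3 (the coefficients have mixed signs, so the terms do not all align in phase there).

M_tri(3) = 471; |p(3)| = 201; equality at z=3: no.


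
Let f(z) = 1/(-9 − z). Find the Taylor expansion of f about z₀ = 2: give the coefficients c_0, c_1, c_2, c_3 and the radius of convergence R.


Let w = z − z₀, so z = z₀ + w.
Then -9 − z = -9 − (z₀ + w) = (-9 − z₀) − w = -11 − w.
f(z) = 1/(-11 − w) = (1/(-11)) · 1/(1 − w/(-11)) = Σ_{n≥0} w^n / (-11)^(n+1).
So c_n = 1/(-11)^(n+1):
  c_0 = 1/(-11)^1 = -1/11.
  c_1 = 1/(-11)^2 = 1/121.
  c_2 = 1/(-11)^3 = -1/1331.
  c_3 = 1/(-11)^4 = 1/14641.
The series is valid for |w/d| < 1, i.e. |z − z₀| < |d|.
Radius of convergence: R = |-9 − z₀| = |-11| = 11 (distance from z₀ to the singularity z = -9).

c_0 = -1/11, c_1 = 1/121, c_2 = -1/1331, c_3 = 1/14641; R = 11.


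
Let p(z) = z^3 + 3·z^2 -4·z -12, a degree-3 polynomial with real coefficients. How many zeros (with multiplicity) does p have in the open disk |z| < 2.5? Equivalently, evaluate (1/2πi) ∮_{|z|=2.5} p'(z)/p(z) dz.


The zeros of p are: -2, 2, -3.
Their magnitudes are: 2, 2, 3.
Zeros with |z| < R = 2.5: -2, 2.
Count = 2.
By the argument principle, (1/2πi) ∮_{|z|=R} p'(z)/p(z) dz equals exactly this count.

Number of zeros inside |z| < 2.5: 2.


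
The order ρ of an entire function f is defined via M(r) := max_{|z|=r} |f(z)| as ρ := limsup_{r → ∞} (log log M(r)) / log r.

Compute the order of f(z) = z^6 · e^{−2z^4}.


M(r) = max_{|z|=r} |1|·|z|^6·|e^{−2z^4}| = 1·r^6 · e^{2r^4} (the factors attain their maxima compatibly on |z|=r). Then log M(r) = log 1 + 6·log r + 2r^4, dominated by the last term, so log log M(r) ~ 4·log r. The polynomial factor 1z^6 contributes only a log r term and does not affect the order. ρ = 4.
Therefore ρ = 4.

Order ρ = 4.


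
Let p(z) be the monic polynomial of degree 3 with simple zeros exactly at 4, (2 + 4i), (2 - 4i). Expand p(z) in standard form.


The polynomial is p(z) = ∏_{α ∈ S} (z − α), where S = {4, (2 + 4i), (2 - 4i)}.
Expanding the product yields: p(z) = z^3 -8·z^2 + 36·z -80.
Note conjugate pairs combine to real quadratics: (z − (2+4i))(z − (2−4i)) = z² − 4z + 20.
The resulting polynomial has degree 3 and real coefficients as required.

p(z) = z^3 -8·z^2 + 36·z -80.


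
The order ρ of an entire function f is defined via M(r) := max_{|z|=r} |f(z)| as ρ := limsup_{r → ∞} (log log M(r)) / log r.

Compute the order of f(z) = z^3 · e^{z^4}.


M(r) = max_{|z|=r} |1|·|z|^3·|e^{z^4}| = 1·r^3 · e^{1r^4} (the factors attain their maxima compatibly on |z|=r). Then log M(r) = log 1 + 3·log r + 1r^4, dominated by the last term, so log log M(r) ~ 4·log r. The polynomial factor 1z^3 contributes only a log r term and does not affect the order. ρ = 4.
Therefore ρ = 4.

Order ρ = 4.


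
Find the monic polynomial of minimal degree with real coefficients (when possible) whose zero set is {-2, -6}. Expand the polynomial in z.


The polynomial is p(z) = ∏_{α ∈ S} (z − α), where S = {-2, -6}.
Expanding the product yields: p(z) = z^2 + 8·z + 12.
The resulting polynomial has degree 2 and real coefficients as required.

p(z) = z^2 + 8·z + 12.


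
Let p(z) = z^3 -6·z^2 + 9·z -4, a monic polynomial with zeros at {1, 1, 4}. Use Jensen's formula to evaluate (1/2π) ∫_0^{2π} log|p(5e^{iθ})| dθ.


Zeros: 1, 1, 4; r = 5.
Inside |z| < r: 1, 1, 4. Outside (|z| ≥ r): ∅.
p(0) = -4, so log|p(0)| = log(4) = 1.3863.
Apply Jensen: I(r) = log|p(0)| + Σ_k log(r/|z_k|), summed over zeros inside |z| < r.
  log(r/|z_k|) for z_k = 1: log(5/1) = 1.6094
  log(r/|z_k|) for z_k = 1: log(5/1) = 1.6094
  log(r/|z_k|) for z_k = 4: log(5/4) = 0.2231
Sum over inside zeros: 3.4420.
I(r) = log|p(0)| + (inside sum) = 1.3863 + 3.4420 = 4.8283.
Closed form (all zeros inside, monic): I(r) = n·log(r) = 3·log(5) = 4.8283. ✓

I(r) ≈ 4.8283.


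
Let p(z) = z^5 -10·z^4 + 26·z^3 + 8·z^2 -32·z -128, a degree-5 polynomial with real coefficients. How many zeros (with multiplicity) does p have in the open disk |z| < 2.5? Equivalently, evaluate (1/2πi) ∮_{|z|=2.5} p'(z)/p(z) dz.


The zeros of p are: 4, 4, 4, (-1 + 1i), (-1 - 1i).
Their magnitudes are: 4, 4, 4, 1.414, 1.414.
Zeros with |z| < R = 2.5: (-1 + 1i), (-1 - 1i).
Count = 2.
By the argument principle, (1/2πi) ∮_{|z|=R} p'(z)/p(z) dz equals exactly this count.

Number of zeros inside |z| < 2.5: 2.


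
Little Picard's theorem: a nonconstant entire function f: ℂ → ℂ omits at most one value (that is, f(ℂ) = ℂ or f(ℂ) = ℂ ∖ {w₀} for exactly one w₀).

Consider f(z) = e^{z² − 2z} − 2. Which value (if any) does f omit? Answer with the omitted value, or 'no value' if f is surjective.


Little Picard bounds the complement of f(ℂ) to at most one point.
The exponent g(z) = z² − 2z is a nonconstant polynomial, hence surjective onto ℂ. So e^{g(z)} takes every value in {e^w : w ∈ ℂ} = ℂ ∖ {0}. Adding -2 shifts the range to ℂ ∖ {-2}. f omits exactly -2.

Omitted value: -2.


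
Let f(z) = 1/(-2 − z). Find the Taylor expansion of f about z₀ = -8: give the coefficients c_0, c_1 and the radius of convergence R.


Let w = z − z₀, so z = z₀ + w.
Then -2 − z = -2 − (z₀ + w) = (-2 − z₀) − w = 6 − w.
f(z) = 1/(6 − w) = (1/(6)) · 1/(1 − w/(6)) = Σ_{n≥0} w^n / (6)^(n+1).
So c_n = 1/(6)^(n+1):
  c_0 = 1/(6)^1 = 1/6.
  c_1 = 1/(6)^2 = 1/36.
The series is valid for |w/d| < 1, i.e. |z − z₀| < |d|.
Radius of convergence: R = |-2 − z₀| = |6| = 6 (distance from z₀ to the singularity z = -2).

c_0 = 1/6, c_1 = 1/36; R = 6.


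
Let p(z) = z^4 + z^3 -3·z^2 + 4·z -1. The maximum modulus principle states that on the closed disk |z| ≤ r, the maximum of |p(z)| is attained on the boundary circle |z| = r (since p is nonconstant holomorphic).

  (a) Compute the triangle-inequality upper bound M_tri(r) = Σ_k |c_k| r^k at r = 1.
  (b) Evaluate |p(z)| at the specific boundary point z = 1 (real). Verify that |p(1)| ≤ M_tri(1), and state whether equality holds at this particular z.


Coefficients: c_0 = -1, c_1 = 4, c_2 = -3, c_3 = 1, c_4 = 1. Radius r = 1.
Part (a). Triangle bound: M_tri(r) = Σ_k |c_k| r^k
  = |-1|·1^0 + |4|·1^1 + |-3|·1^2 + |1|·1^3 + |1|·1^4
  = 1 + 4 + 3 + 1 + 1 = 10.
This bounds M(r) := max_{|z|=r} |p(z)| from above; equality holds iff all terms c_k z^k can be made to align in phase at a single z on |z|=r.
Part (b). At z = 1 (real, on the circle |z| = r):
  p(1) = (-1)·1^0 + (4)·1^1 + (-3)·1^2 + (1)·1^3 + (1)·1^4 = 2.
  |p(1)| = 2.
Check: |p(1)| = 2 ≤ 10 = M_tri(1). ✓ Equality does not hold at z = 1 (the coefficients have mixed signs, so the terms do not all align in phase there).

M_tri(1) = 10; |p(1)| = 2; equality at z=1: no.


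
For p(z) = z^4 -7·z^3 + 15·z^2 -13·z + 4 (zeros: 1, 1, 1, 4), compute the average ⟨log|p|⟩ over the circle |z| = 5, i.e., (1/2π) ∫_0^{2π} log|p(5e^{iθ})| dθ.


Zeros: 1, 1, 1, 4; r = 5.
Inside |z| < r: 1, 1, 1, 4. Outside (|z| ≥ r): ∅.
p(0) = 4, so log|p(0)| = log(4) = 1.3863.
Apply Jensen: I(r) = log|p(0)| + Σ_k log(r/|z_k|), summed over zeros inside |z| < r.
  log(r/|z_k|) for z_k = 1: log(5/1) = 1.6094
  log(r/|z_k|) for z_k = 1: log(5/1) = 1.6094
  log(r/|z_k|) for z_k = 1: log(5/1) = 1.6094
  log(r/|z_k|) for z_k = 4: log(5/4) = 0.2231
Sum over inside zeros: 5.0515.
I(r) = log|p(0)| + (inside sum) = 1.3863 + 5.0515 = 6.4378.
Closed form (all zeros inside, monic): I(r) = n·log(r) = 4·log(5) = 6.4378. ✓

I(r) ≈ 6.4378.


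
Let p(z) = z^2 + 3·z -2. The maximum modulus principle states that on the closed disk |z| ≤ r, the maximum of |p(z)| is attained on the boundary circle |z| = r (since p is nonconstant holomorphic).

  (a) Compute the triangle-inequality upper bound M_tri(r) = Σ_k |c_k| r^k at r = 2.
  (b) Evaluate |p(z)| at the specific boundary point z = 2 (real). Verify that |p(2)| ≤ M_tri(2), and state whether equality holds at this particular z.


Coefficients: c_0 = -2, c_1 = 3, c_2 = 1. Radius r = 2.
Part (a). Triangle bound: M_tri(r) = Σ_k |c_k| r^k
  = |-2|·2^0 + |3|·2^1 + |1|·2^2
  = 2 + 6 + 4 = 12.
This bounds M(r) := max_{|z|=r} |p(z)| from above; equality holds iff all terms c_k z^k can be made to align in phase at a single z on |z|=r.
Part (b). At z = 2 (real, on the circle |z| = r):
  p(2) = (-2)·2^0 + (3)·2^1 + (1)·2^2 = 8.
  |p(2)| = 8.
Check: |p(2)| = 8 ≤ 12 = M_tri(2). ✓ Equality does not hold at z = 2 (the coefficients have mixed signs, so the terms do not all align in phase there).

M_tri(2) = 12; |p(2)| = 8; equality at z=2: no.


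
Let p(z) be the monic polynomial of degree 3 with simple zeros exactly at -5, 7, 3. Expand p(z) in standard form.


The polynomial is p(z) = ∏_{α ∈ S} (z − α), where S = {-5, 7, 3}.
Expanding the product yields: p(z) = z^3 -5·z^2 -29·z + 105.
The resulting polynomial has degree 3 and real coefficients as required.

p(z) = z^3 -5·z^2 -29·z + 105.


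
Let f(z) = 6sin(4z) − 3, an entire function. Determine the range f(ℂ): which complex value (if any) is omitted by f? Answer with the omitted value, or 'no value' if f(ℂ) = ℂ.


Little Picard bounds the complement of f(ℂ) to at most one point.
sin is entire and surjective onto ℂ: for every w ∈ ℂ, sin(ζ) = w has a solution ζ ∈ ℂ (e.g., via the complex inverse arcsin). With ζ = 4z this gives z = ζ/(4). Then 6·sin(4z) takes every value in 6·ℂ = ℂ, and adding -3 is a bijection of ℂ. So f is surjective and omits no value. (Note: only on the real line is sin bounded by [−1, 1].)

Omitted value: no value.


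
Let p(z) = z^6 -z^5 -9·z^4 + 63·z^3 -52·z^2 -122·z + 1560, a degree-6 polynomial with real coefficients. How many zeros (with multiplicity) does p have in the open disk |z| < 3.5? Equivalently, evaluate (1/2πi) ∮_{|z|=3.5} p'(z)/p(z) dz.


The zeros of p are: -3, -4, (1 + 3i), (1 - 3i), (3 + 2i), (3 - 2i).
Their magnitudes are: 3, 4, 3.162, 3.162, 3.606, 3.606.
Zeros with |z| < R = 3.5: -3, (1 + 3i), (1 - 3i).
Count = 3.
By the argument principle, (1/2πi) ∮_{|z|=R} p'(z)/p(z) dz equals exactly this count.

Number of zeros inside |z| < 3.5: 3.


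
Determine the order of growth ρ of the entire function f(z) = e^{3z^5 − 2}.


|e^{3z^5 − 2}| = e^{Re(3·z^5) + -2} ≤ e^{3|z|^5 + -2} = e^{3r^5 + -2} on |z| = r, so ρ ≤ 5. Choosing z on |z|=r so that 3·z^5 is real positive (always possible by picking arg z appropriately) gives |f(z)| = e^{3r^5 + -2}, matching the bound. The additive constant -2 does not affect log log M(r) ~ 5·log r. Hence ρ = 5.
Therefore ρ = 5.

Order ρ = 5.
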